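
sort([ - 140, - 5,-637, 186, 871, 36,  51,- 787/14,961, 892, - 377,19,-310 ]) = [ - 637,-377  ,- 310,-140 ,-787/14, - 5,19, 36, 51, 186, 871, 892,  961] 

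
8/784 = 1/98 = 0.01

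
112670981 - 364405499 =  - 251734518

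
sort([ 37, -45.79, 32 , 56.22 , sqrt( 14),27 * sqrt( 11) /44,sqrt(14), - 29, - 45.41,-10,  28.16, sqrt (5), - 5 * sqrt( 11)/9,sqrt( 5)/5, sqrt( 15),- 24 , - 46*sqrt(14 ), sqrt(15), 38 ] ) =[ - 46 * sqrt(14),-45.79,  -  45.41, - 29 ,-24,-10,- 5*sqrt( 11) /9, sqrt(5 ) /5, 27*sqrt(11)/44, sqrt(5),sqrt(14), sqrt ( 14), sqrt(15),sqrt(15), 28.16, 32, 37, 38,56.22 ]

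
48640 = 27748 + 20892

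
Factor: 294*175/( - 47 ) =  - 2^1*3^1*5^2*7^3 * 47^ ( - 1) = - 51450/47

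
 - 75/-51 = 1+8/17=1.47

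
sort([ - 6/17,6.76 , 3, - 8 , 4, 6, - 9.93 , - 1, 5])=[-9.93, - 8, - 1, - 6/17, 3,4 , 5,6, 6.76]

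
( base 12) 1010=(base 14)8C4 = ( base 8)3314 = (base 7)5034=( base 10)1740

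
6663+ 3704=10367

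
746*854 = 637084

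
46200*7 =323400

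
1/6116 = 1/6116= 0.00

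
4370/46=95 = 95.00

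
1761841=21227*83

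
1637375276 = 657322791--980052485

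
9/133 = 9/133 = 0.07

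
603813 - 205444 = 398369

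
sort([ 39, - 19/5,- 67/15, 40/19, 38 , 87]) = [ - 67/15, - 19/5, 40/19,38, 39,  87 ]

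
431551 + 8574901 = 9006452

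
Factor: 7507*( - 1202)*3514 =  - 2^2*7^1*251^1*601^1*7507^1 = - 31708276796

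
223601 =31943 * 7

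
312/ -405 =-104/135=- 0.77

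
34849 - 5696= 29153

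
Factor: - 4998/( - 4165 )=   2^1*3^1*5^( - 1) =6/5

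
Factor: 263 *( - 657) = -3^2*73^1*263^1 = - 172791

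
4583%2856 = 1727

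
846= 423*2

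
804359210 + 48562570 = 852921780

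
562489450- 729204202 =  - 166714752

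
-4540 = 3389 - 7929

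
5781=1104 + 4677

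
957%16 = 13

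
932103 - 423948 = 508155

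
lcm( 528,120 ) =2640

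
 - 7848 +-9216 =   -  17064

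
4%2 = 0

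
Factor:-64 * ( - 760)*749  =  2^9 * 5^1*7^1*19^1 * 107^1 = 36431360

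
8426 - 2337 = 6089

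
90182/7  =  90182/7 = 12883.14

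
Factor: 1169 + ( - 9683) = - 2^1*3^2*11^1 * 43^1= - 8514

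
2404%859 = 686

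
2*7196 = 14392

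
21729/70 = 21729/70 = 310.41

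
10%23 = 10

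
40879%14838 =11203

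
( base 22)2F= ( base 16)3b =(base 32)1R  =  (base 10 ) 59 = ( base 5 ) 214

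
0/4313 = 0 = 0.00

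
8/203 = 8/203  =  0.04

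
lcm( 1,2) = 2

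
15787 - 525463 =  - 509676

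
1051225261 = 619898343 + 431326918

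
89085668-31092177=57993491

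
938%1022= 938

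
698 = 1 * 698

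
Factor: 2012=2^2*503^1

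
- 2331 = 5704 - 8035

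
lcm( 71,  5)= 355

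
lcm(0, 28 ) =0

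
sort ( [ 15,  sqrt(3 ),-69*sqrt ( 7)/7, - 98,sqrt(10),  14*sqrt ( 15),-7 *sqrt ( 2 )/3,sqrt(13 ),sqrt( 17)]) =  [ - 98 , - 69*sqrt ( 7 )/7, - 7*sqrt(2 ) /3, sqrt(3),sqrt(10),  sqrt( 13 ),  sqrt(17) , 15,  14*sqrt (15 )]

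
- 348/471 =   -  116/157 = -  0.74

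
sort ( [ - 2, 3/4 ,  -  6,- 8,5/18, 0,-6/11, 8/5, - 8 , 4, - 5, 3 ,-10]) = [- 10,-8, - 8, - 6 , - 5, - 2 , - 6/11, 0 , 5/18 , 3/4,8/5, 3, 4 ] 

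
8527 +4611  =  13138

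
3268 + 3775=7043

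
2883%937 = 72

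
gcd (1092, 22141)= 7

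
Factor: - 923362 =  - 2^1*11^1*19^1*47^2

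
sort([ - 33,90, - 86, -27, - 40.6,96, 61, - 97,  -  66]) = [ - 97,-86, - 66, - 40.6,- 33, - 27, 61, 90,96 ] 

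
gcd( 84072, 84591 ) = 3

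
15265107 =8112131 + 7152976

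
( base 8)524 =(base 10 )340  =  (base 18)10G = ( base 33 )AA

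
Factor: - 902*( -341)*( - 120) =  - 2^4*3^1 * 5^1*11^2*31^1*41^1 = - 36909840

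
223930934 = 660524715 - 436593781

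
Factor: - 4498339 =  -  79^1* 56941^1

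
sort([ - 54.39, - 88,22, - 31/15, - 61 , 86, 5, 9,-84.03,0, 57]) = [-88, -84.03, - 61,-54.39, - 31/15, 0,5,9,22, 57,86]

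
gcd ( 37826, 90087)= 1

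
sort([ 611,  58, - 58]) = [ -58,58, 611]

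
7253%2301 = 350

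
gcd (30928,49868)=4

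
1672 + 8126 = 9798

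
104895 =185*567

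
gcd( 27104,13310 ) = 242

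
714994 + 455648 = 1170642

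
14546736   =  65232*223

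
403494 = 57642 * 7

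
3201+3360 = 6561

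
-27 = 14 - 41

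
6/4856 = 3/2428 = 0.00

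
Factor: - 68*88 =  - 2^5*11^1*17^1 = - 5984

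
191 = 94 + 97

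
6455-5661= 794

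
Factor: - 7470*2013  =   - 15037110 = -2^1* 3^3*5^1*11^1*61^1*83^1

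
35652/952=8913/238  =  37.45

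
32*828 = 26496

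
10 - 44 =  - 34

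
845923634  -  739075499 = 106848135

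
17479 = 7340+10139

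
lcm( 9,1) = 9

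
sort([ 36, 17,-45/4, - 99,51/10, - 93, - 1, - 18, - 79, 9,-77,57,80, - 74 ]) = [ - 99 ,-93, - 79, - 77, - 74, - 18,-45/4, - 1,  51/10,9,17,36,57, 80 ]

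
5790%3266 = 2524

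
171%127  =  44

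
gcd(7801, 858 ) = 1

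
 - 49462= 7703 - 57165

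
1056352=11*96032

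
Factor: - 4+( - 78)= - 82 = -  2^1*41^1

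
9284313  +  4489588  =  13773901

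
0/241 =0 = 0.00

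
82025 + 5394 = 87419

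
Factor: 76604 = 2^2*11^1*1741^1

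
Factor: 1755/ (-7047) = - 65/261 = - 3^( - 2)*5^1*13^1 * 29^(-1) 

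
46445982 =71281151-24835169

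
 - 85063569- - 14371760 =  - 70691809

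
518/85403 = 518/85403 = 0.01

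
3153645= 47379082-44225437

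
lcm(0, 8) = 0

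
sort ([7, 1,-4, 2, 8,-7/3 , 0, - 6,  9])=[ - 6, - 4, - 7/3, 0,1, 2,  7, 8,9] 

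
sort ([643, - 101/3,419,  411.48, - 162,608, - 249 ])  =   [ - 249, - 162, - 101/3, 411.48,419, 608, 643]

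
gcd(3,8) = 1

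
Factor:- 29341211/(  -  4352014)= 2^(  -  1 )*23^ (-1 ) * 37^( - 1)*193^1 * 2557^( - 1 ) * 152027^1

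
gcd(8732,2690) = 2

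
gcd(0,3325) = 3325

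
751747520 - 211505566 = 540241954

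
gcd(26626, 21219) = 1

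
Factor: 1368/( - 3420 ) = -2/5 = - 2^1*5^( - 1)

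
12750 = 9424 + 3326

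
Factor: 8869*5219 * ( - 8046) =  - 2^1*3^3*7^2*17^1*149^1*181^1 * 307^1 = -372427704306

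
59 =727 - 668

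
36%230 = 36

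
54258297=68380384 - 14122087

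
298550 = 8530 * 35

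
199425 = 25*7977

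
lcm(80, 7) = 560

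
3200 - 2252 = 948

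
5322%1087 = 974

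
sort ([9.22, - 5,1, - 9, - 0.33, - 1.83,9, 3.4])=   [ - 9, - 5, - 1.83, - 0.33,1,3.4,9, 9.22 ]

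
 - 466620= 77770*( - 6) 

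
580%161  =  97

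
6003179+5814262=11817441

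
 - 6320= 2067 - 8387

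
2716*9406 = 25546696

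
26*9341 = 242866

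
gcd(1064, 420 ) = 28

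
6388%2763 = 862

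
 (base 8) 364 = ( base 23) AE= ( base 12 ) 184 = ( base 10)244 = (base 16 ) f4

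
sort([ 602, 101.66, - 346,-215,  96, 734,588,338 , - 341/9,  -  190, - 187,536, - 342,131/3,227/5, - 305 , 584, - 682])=[ - 682, - 346, - 342, - 305,-215, - 190,  -  187, - 341/9,131/3,227/5,96,101.66,338, 536,584, 588,602,734]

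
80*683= 54640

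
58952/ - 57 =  - 1035+43/57  =  - 1034.25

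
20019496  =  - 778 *( - 25732) 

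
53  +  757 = 810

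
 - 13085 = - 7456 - 5629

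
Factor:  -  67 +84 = 17^1 = 17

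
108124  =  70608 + 37516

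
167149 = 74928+92221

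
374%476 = 374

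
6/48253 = 6/48253 =0.00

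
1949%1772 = 177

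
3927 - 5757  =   - 1830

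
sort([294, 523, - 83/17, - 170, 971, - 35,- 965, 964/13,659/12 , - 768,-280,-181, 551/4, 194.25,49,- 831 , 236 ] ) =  [ - 965, - 831, - 768,- 280, -181, - 170, - 35, - 83/17,49, 659/12,964/13, 551/4,194.25,236, 294, 523,971]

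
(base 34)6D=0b11011001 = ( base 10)217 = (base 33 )6j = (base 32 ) 6P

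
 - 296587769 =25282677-321870446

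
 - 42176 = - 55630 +13454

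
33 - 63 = -30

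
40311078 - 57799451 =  - 17488373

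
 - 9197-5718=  - 14915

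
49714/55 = 49714/55 = 903.89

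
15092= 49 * 308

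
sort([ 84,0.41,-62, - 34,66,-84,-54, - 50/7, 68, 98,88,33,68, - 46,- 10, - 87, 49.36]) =[ - 87 , - 84, - 62, - 54, - 46, - 34, - 10, - 50/7, 0.41, 33, 49.36,  66, 68, 68, 84, 88, 98 ] 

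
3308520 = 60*55142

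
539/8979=539/8979 = 0.06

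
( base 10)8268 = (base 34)756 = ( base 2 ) 10000001001100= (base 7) 33051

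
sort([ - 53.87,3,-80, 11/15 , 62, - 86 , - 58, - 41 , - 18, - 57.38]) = [ - 86,  -  80,  -  58 , - 57.38, - 53.87, - 41,-18,11/15 , 3,62]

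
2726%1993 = 733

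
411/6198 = 137/2066  =  0.07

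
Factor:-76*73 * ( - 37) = 205276 = 2^2*19^1*37^1*73^1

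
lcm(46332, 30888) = 92664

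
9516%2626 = 1638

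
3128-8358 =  - 5230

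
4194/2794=2097/1397 = 1.50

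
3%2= 1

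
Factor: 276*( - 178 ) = - 2^3*3^1* 23^1*89^1 = - 49128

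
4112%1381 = 1350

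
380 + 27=407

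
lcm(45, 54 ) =270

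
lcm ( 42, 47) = 1974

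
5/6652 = 5/6652 = 0.00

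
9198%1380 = 918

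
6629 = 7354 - 725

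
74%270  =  74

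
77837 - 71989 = 5848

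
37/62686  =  37/62686= 0.00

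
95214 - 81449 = 13765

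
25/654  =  25/654 = 0.04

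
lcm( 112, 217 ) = 3472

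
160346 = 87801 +72545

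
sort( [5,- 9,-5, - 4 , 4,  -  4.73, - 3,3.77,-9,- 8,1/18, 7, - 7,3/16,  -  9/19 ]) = [ - 9, - 9,- 8, -7, - 5, - 4.73,- 4, - 3, - 9/19, 1/18,3/16,3.77,  4 , 5, 7]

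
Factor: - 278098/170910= - 3^( - 4 )*5^( - 1 )*659^1 = -659/405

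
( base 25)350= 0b11111010000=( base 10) 2000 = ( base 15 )8D5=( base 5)31000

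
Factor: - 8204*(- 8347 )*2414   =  2^3 * 7^1*17^2*71^1*293^1*491^1 = 165307794232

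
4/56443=4/56443 = 0.00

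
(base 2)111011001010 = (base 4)323022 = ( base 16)eca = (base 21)8c6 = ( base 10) 3786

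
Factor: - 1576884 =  - 2^2*3^1*331^1*397^1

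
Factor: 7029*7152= 50271408 = 2^4*3^3*11^1*71^1*149^1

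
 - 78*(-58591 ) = 4570098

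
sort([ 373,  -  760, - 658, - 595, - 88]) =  [ - 760, - 658, - 595,  -  88,373]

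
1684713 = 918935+765778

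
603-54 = 549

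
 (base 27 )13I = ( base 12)590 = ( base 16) 33c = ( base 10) 828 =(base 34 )oc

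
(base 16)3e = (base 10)62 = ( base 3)2022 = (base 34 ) 1S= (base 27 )28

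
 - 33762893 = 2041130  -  35804023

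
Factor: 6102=2^1 * 3^3*113^1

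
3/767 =3/767 = 0.00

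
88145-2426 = 85719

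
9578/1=9578 = 9578.00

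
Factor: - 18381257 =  - 18381257^1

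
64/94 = 32/47= 0.68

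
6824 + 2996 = 9820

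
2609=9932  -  7323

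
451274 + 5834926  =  6286200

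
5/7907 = 5/7907 =0.00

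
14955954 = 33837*442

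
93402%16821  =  9297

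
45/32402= 45/32402 = 0.00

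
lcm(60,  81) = 1620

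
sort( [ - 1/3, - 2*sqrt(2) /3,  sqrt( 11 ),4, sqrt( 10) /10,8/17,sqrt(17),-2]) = [ - 2,-2*sqrt( 2)/3, - 1/3,sqrt(10) /10,8/17,sqrt( 11 ),4, sqrt( 17 ) ] 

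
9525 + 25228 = 34753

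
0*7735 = 0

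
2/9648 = 1/4824=   0.00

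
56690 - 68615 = - 11925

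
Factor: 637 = 7^2*13^1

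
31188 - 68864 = -37676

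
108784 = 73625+35159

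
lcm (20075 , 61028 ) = 1525700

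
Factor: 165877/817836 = 2^( - 2) * 3^ (-1 )*17^(-1)*19^ (- 1)*211^( - 1 )*165877^1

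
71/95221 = 71/95221 = 0.00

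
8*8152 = 65216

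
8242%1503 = 727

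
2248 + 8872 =11120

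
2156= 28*77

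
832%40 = 32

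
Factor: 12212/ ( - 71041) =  - 2^2 *19^ ( - 1)*43^1*71^1*3739^( - 1)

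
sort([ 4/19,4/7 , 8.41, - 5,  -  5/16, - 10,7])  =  [ - 10, - 5, - 5/16, 4/19,  4/7,7,8.41] 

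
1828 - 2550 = -722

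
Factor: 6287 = 6287^1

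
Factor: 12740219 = 439^1 * 29021^1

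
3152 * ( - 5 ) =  - 15760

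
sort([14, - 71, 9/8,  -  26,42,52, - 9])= [ - 71,  -  26, - 9,  9/8,14,42, 52]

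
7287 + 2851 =10138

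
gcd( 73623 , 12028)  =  97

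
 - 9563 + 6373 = - 3190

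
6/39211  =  6/39211= 0.00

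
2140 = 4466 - 2326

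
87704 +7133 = 94837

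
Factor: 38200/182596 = 2^1*5^2*239^(-1) = 50/239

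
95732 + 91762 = 187494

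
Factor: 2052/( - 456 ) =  - 9/2=   - 2^(  -  1)*3^2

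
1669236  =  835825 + 833411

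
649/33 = 59/3= 19.67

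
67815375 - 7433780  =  60381595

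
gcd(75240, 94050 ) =18810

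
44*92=4048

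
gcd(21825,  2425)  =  2425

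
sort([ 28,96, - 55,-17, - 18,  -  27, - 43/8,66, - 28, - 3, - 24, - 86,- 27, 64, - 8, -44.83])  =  [ - 86, - 55, - 44.83,  -  28, - 27,  -  27, - 24,-18,-17 , - 8, - 43/8, - 3, 28,64,66 , 96 ] 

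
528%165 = 33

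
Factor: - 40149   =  -3^3*1487^1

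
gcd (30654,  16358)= 2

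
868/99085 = 124/14155 = 0.01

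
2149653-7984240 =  - 5834587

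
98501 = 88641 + 9860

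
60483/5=60483/5 = 12096.60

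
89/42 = 2 + 5/42 = 2.12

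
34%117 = 34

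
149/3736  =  149/3736=0.04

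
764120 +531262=1295382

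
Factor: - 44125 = - 5^3*353^1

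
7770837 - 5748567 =2022270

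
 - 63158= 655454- 718612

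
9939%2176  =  1235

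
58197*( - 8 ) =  - 465576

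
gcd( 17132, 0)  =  17132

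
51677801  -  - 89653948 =141331749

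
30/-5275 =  - 6/1055 = -0.01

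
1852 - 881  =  971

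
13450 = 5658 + 7792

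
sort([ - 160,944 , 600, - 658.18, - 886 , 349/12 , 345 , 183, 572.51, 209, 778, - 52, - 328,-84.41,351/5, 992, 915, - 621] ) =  [ - 886 ,-658.18,- 621 , - 328, - 160 , - 84.41 , - 52, 349/12, 351/5, 183, 209,  345, 572.51, 600,  778, 915, 944, 992 ]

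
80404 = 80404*1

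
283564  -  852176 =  -568612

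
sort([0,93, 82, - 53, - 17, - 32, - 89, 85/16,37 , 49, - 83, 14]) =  [ - 89, - 83,  -  53, - 32, - 17,  0, 85/16, 14,37, 49 , 82,93 ]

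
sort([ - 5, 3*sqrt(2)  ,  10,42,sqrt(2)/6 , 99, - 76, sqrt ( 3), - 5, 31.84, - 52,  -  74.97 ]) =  [-76, - 74.97, - 52, - 5, - 5,sqrt( 2) /6 , sqrt( 3 ),3* sqrt(2),  10, 31.84, 42,99] 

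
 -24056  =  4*( - 6014) 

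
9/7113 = 3/2371 =0.00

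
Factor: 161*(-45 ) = -3^2*5^1*7^1*23^1 = -7245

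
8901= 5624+3277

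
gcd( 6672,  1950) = 6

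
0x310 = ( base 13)484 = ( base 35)me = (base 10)784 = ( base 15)374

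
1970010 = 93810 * 21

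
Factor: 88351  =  53^1*1667^1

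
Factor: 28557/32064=2^( - 6 )*3^1*19^1 = 57/64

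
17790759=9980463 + 7810296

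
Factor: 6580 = 2^2*5^1  *7^1*47^1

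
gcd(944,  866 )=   2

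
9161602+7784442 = 16946044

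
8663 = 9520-857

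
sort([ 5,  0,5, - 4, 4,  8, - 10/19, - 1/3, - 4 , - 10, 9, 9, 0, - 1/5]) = [ - 10, - 4,- 4, - 10/19, - 1/3, - 1/5 , 0,  0,4,  5,5,8,  9 , 9 ]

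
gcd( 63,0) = 63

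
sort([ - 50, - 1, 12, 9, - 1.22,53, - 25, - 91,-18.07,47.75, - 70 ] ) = [ - 91, - 70, - 50 , - 25,  -  18.07, - 1.22, - 1, 9, 12,47.75,53]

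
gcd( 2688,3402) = 42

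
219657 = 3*73219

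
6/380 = 3/190 = 0.02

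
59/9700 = 59/9700= 0.01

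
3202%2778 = 424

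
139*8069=1121591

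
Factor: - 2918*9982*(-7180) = 2^4 * 5^1*7^1 * 23^1*31^1*359^1*1459^1 = 209135277680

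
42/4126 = 21/2063 = 0.01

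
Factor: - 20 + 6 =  - 14  =  -2^1*7^1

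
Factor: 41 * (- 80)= - 3280=- 2^4 * 5^1*41^1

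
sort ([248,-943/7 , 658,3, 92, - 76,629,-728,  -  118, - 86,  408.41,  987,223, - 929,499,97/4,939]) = [ - 929,- 728, - 943/7,-118,-86,-76,3, 97/4 , 92, 223,248, 408.41,  499, 629, 658,939,987 ] 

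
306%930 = 306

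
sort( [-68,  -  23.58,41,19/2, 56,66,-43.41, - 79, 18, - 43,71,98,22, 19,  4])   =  [ - 79, - 68, - 43.41 , - 43, - 23.58, 4,19/2,  18,  19 , 22, 41 , 56, 66, 71,  98 ]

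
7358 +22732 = 30090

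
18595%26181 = 18595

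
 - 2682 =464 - 3146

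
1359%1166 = 193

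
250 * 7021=1755250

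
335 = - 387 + 722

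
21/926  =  21/926=0.02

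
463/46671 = 463/46671= 0.01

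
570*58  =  33060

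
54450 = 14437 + 40013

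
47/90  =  47/90=0.52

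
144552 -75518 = 69034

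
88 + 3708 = 3796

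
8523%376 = 251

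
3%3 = 0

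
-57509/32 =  - 57509/32= -1797.16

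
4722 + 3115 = 7837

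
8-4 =4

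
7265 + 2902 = 10167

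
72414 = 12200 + 60214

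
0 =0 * 39159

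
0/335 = 0 = 0.00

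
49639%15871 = 2026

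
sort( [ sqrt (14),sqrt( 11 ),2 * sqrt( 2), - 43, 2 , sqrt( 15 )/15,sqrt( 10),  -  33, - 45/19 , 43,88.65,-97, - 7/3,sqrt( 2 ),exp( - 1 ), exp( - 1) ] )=[ - 97, - 43, - 33, - 45/19, - 7/3,sqrt ( 15)/15,exp( - 1),exp( - 1), sqrt(2 ),2, 2*sqrt( 2),sqrt( 10),sqrt(11), sqrt( 14), 43, 88.65] 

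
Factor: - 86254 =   -  2^1 * 7^1*61^1*101^1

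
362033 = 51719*7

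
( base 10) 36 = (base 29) 17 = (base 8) 44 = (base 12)30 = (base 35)11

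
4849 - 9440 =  - 4591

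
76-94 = -18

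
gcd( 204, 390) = 6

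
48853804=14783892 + 34069912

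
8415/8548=8415/8548 = 0.98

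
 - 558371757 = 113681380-672053137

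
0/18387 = 0 = 0.00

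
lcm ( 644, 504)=11592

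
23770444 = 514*46246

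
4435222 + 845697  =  5280919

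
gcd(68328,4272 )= 24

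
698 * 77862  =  54347676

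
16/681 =16/681  =  0.02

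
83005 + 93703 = 176708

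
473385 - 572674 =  - 99289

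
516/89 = 516/89 = 5.80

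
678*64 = 43392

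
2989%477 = 127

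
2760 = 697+2063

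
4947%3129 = 1818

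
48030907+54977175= 103008082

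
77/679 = 11/97 = 0.11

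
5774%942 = 122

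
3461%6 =5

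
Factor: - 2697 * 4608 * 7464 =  -92760920064 = - 2^12*3^4*29^1 * 31^1*311^1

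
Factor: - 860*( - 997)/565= 2^2 * 43^1*113^( - 1 )*997^1= 171484/113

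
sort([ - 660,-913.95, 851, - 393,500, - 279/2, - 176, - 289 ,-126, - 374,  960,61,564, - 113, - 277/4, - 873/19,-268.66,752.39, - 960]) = [ - 960, - 913.95, - 660, - 393 , - 374, - 289, - 268.66, - 176, -279/2, - 126, - 113, - 277/4, - 873/19,61,500, 564 , 752.39,851 , 960] 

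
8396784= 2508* 3348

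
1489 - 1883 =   -  394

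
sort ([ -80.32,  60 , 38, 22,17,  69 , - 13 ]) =[-80.32, - 13,17,  22, 38,  60,69]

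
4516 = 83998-79482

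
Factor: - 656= - 2^4*41^1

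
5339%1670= 329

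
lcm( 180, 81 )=1620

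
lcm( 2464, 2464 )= 2464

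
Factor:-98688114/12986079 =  - 2^1* 3^1*7^1*17^(-1)*89^(-1 )*461^1*1699^1*2861^(-1)  =  - 32896038/4328693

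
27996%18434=9562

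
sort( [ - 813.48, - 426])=[ - 813.48, - 426]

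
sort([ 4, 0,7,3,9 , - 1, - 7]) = [-7, - 1,0, 3,4,  7,  9 ] 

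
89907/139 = 89907/139 = 646.81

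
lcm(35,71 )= 2485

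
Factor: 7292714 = 2^1*11^1*13^1* 43^1*593^1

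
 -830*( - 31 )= 25730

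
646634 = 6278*103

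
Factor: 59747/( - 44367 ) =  - 3^( - 1 ) * 23^( - 1)*643^(-1 ) * 59747^1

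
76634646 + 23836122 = 100470768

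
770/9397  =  770/9397 = 0.08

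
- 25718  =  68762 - 94480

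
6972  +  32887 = 39859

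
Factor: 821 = 821^1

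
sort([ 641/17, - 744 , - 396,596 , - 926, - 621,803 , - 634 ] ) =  [ - 926, - 744,  -  634,-621, - 396 , 641/17,596,803 ]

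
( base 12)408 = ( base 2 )1001001000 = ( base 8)1110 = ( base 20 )194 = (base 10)584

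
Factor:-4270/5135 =-854/1027 = -2^1*7^1 * 13^ (  -  1) * 61^1*79^(-1) 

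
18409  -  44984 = - 26575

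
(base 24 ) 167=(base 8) 1327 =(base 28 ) pr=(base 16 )2d7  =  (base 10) 727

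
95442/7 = 13634 + 4/7  =  13634.57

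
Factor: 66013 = 251^1*263^1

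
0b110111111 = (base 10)447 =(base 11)377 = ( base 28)FR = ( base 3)121120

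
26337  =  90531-64194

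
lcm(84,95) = 7980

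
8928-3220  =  5708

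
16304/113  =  144 + 32/113 = 144.28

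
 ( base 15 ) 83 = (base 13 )96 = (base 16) 7B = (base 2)1111011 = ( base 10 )123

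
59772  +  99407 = 159179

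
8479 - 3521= 4958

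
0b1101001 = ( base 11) 96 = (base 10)105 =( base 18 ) 5f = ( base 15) 70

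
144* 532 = 76608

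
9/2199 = 3/733 = 0.00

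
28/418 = 14/209 = 0.07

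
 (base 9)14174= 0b10010110011001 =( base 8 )22631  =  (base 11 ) 7260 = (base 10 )9625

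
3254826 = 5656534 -2401708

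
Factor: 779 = 19^1*41^1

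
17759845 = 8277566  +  9482279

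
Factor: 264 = 2^3*3^1*11^1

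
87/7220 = 87/7220 = 0.01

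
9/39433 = 9/39433 = 0.00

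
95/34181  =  5/1799=0.00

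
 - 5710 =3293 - 9003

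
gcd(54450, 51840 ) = 90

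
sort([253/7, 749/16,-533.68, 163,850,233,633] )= [ - 533.68, 253/7, 749/16 , 163,  233 , 633, 850] 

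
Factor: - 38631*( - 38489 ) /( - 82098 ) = -2^ ( - 1)*3^( - 1 ) * 11^1*79^1*163^1*3499^1*4561^( - 1 ) = - 495622853/27366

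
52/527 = 52/527 = 0.10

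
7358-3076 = 4282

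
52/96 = 13/24 = 0.54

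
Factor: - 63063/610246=-2^(-1 )*3^2*11^1 * 479^ ( - 1 )= - 99/958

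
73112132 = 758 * 96454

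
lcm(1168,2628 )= 10512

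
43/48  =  43/48  =  0.90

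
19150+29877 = 49027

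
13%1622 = 13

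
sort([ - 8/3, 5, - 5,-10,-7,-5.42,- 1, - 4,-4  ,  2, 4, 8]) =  [ - 10, - 7 ,  -  5.42,-5 , - 4, - 4, -8/3,  -  1,2, 4 , 5, 8] 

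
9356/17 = 550 + 6/17  =  550.35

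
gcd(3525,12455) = 235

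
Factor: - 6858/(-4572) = 3/2 = 2^ ( - 1)*3^1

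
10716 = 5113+5603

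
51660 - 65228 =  - 13568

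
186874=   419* 446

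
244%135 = 109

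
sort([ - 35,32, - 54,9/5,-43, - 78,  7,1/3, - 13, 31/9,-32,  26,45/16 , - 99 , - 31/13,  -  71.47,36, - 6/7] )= [ -99,  -  78, - 71.47, - 54, - 43,-35, - 32, - 13, - 31/13,-6/7, 1/3,9/5,45/16,31/9,7, 26,32,36 ]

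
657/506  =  657/506 = 1.30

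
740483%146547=7748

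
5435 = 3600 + 1835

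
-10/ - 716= 5/358 = 0.01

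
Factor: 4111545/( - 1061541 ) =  - 1370515/353847= - 3^( - 1)*5^1  *  13^(-1 )*43^( - 1 )*211^( - 1 )*274103^1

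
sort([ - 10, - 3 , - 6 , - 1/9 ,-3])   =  [ - 10, - 6, - 3, - 3, - 1/9] 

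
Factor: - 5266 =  - 2^1*2633^1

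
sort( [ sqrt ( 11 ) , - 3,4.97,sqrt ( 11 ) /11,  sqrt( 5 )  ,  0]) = [-3 , 0,sqrt(11 )/11,  sqrt(5),  sqrt(11),  4.97 ] 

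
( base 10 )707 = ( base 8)1303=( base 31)mp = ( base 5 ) 10312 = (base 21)1CE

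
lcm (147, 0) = 0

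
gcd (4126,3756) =2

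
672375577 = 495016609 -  - 177358968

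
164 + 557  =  721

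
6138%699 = 546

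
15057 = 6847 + 8210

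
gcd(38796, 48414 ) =6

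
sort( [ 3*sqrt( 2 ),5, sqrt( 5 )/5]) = [sqrt( 5) /5, 3*sqrt( 2 ), 5] 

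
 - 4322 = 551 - 4873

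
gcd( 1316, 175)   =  7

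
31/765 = 31/765 = 0.04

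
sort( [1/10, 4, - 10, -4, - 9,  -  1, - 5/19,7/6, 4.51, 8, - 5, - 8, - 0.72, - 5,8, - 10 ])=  [ - 10, - 10  , - 9, - 8,-5, - 5, - 4,-1, - 0.72,  -  5/19,  1/10,7/6,4, 4.51, 8,8] 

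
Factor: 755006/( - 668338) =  - 7^1*11^( - 1)*17^( - 1)* 199^1 * 271^1*1787^( - 1) = - 377503/334169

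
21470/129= 166 + 56/129 = 166.43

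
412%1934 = 412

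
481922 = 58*8309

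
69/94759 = 69/94759= 0.00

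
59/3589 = 59/3589 = 0.02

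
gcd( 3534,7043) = 1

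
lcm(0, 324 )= 0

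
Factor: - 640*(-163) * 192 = 20029440 = 2^13*3^1 * 5^1*163^1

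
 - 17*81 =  - 1377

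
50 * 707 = 35350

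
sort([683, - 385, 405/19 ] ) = [ - 385, 405/19,683]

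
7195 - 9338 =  - 2143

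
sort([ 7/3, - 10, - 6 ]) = [ - 10, - 6,7/3]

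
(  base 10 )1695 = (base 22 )3B1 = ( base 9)2283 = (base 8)3237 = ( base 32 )1kv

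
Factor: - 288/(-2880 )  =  2^( - 1)*5^( - 1)= 1/10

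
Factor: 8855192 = 2^3*59^1*73^1*257^1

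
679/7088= 679/7088=0.10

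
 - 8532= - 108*79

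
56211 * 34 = 1911174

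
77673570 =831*93470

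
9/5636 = 9/5636  =  0.00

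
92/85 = 1 + 7/85 = 1.08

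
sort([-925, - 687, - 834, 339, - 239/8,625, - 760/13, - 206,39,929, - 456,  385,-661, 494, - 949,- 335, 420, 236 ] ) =[  -  949,  -  925, - 834, - 687, - 661, - 456 , - 335, - 206, - 760/13, - 239/8, 39,236,  339 , 385,420,494, 625, 929] 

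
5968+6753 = 12721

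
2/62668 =1/31334 = 0.00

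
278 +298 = 576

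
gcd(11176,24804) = 4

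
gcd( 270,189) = 27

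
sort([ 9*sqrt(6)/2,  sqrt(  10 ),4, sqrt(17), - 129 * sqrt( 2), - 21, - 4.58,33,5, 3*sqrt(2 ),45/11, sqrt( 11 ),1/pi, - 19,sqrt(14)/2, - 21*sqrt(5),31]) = [  -  129 *sqrt( 2 ) , - 21*sqrt(5),-21, - 19, - 4.58,1/pi,sqrt( 14 ) /2, sqrt( 10), sqrt (11 ), 4,45/11, sqrt( 17 ),3*sqrt( 2),5,9*sqrt(6) /2, 31 , 33 ] 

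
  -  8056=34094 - 42150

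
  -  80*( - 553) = 44240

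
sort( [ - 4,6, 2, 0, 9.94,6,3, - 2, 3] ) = [ - 4, - 2 , 0, 2, 3,3, 6, 6, 9.94]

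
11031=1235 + 9796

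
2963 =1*2963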